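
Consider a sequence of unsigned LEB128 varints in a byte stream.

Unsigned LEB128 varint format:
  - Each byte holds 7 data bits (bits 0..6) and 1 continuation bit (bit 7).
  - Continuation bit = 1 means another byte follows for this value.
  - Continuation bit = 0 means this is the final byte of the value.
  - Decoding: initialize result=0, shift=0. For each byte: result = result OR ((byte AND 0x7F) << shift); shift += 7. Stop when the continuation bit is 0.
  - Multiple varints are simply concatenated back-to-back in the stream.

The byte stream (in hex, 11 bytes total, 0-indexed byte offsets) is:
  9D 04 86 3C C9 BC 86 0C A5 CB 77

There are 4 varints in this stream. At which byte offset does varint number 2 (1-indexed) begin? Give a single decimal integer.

  byte[0]=0x9D cont=1 payload=0x1D=29: acc |= 29<<0 -> acc=29 shift=7
  byte[1]=0x04 cont=0 payload=0x04=4: acc |= 4<<7 -> acc=541 shift=14 [end]
Varint 1: bytes[0:2] = 9D 04 -> value 541 (2 byte(s))
  byte[2]=0x86 cont=1 payload=0x06=6: acc |= 6<<0 -> acc=6 shift=7
  byte[3]=0x3C cont=0 payload=0x3C=60: acc |= 60<<7 -> acc=7686 shift=14 [end]
Varint 2: bytes[2:4] = 86 3C -> value 7686 (2 byte(s))
  byte[4]=0xC9 cont=1 payload=0x49=73: acc |= 73<<0 -> acc=73 shift=7
  byte[5]=0xBC cont=1 payload=0x3C=60: acc |= 60<<7 -> acc=7753 shift=14
  byte[6]=0x86 cont=1 payload=0x06=6: acc |= 6<<14 -> acc=106057 shift=21
  byte[7]=0x0C cont=0 payload=0x0C=12: acc |= 12<<21 -> acc=25271881 shift=28 [end]
Varint 3: bytes[4:8] = C9 BC 86 0C -> value 25271881 (4 byte(s))
  byte[8]=0xA5 cont=1 payload=0x25=37: acc |= 37<<0 -> acc=37 shift=7
  byte[9]=0xCB cont=1 payload=0x4B=75: acc |= 75<<7 -> acc=9637 shift=14
  byte[10]=0x77 cont=0 payload=0x77=119: acc |= 119<<14 -> acc=1959333 shift=21 [end]
Varint 4: bytes[8:11] = A5 CB 77 -> value 1959333 (3 byte(s))

Answer: 2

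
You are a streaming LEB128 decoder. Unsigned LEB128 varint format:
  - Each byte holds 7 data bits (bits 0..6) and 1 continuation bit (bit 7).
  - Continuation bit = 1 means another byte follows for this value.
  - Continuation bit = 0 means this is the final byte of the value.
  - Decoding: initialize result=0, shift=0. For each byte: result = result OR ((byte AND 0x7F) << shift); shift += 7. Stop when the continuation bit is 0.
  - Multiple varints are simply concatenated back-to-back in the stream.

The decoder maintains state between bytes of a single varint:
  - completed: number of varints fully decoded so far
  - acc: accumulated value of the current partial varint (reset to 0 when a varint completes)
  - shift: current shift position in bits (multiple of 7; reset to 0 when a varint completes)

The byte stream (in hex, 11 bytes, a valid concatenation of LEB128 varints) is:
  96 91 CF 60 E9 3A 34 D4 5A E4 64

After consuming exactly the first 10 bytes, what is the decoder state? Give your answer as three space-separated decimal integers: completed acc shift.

byte[0]=0x96 cont=1 payload=0x16: acc |= 22<<0 -> completed=0 acc=22 shift=7
byte[1]=0x91 cont=1 payload=0x11: acc |= 17<<7 -> completed=0 acc=2198 shift=14
byte[2]=0xCF cont=1 payload=0x4F: acc |= 79<<14 -> completed=0 acc=1296534 shift=21
byte[3]=0x60 cont=0 payload=0x60: varint #1 complete (value=202623126); reset -> completed=1 acc=0 shift=0
byte[4]=0xE9 cont=1 payload=0x69: acc |= 105<<0 -> completed=1 acc=105 shift=7
byte[5]=0x3A cont=0 payload=0x3A: varint #2 complete (value=7529); reset -> completed=2 acc=0 shift=0
byte[6]=0x34 cont=0 payload=0x34: varint #3 complete (value=52); reset -> completed=3 acc=0 shift=0
byte[7]=0xD4 cont=1 payload=0x54: acc |= 84<<0 -> completed=3 acc=84 shift=7
byte[8]=0x5A cont=0 payload=0x5A: varint #4 complete (value=11604); reset -> completed=4 acc=0 shift=0
byte[9]=0xE4 cont=1 payload=0x64: acc |= 100<<0 -> completed=4 acc=100 shift=7

Answer: 4 100 7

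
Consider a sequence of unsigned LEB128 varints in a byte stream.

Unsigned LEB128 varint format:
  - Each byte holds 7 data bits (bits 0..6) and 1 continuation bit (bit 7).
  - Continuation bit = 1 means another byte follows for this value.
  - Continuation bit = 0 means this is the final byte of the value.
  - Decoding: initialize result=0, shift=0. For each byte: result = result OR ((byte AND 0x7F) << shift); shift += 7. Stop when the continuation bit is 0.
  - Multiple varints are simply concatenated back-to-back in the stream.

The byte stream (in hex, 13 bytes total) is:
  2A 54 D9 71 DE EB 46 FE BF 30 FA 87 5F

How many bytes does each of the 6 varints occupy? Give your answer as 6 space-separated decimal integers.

  byte[0]=0x2A cont=0 payload=0x2A=42: acc |= 42<<0 -> acc=42 shift=7 [end]
Varint 1: bytes[0:1] = 2A -> value 42 (1 byte(s))
  byte[1]=0x54 cont=0 payload=0x54=84: acc |= 84<<0 -> acc=84 shift=7 [end]
Varint 2: bytes[1:2] = 54 -> value 84 (1 byte(s))
  byte[2]=0xD9 cont=1 payload=0x59=89: acc |= 89<<0 -> acc=89 shift=7
  byte[3]=0x71 cont=0 payload=0x71=113: acc |= 113<<7 -> acc=14553 shift=14 [end]
Varint 3: bytes[2:4] = D9 71 -> value 14553 (2 byte(s))
  byte[4]=0xDE cont=1 payload=0x5E=94: acc |= 94<<0 -> acc=94 shift=7
  byte[5]=0xEB cont=1 payload=0x6B=107: acc |= 107<<7 -> acc=13790 shift=14
  byte[6]=0x46 cont=0 payload=0x46=70: acc |= 70<<14 -> acc=1160670 shift=21 [end]
Varint 4: bytes[4:7] = DE EB 46 -> value 1160670 (3 byte(s))
  byte[7]=0xFE cont=1 payload=0x7E=126: acc |= 126<<0 -> acc=126 shift=7
  byte[8]=0xBF cont=1 payload=0x3F=63: acc |= 63<<7 -> acc=8190 shift=14
  byte[9]=0x30 cont=0 payload=0x30=48: acc |= 48<<14 -> acc=794622 shift=21 [end]
Varint 5: bytes[7:10] = FE BF 30 -> value 794622 (3 byte(s))
  byte[10]=0xFA cont=1 payload=0x7A=122: acc |= 122<<0 -> acc=122 shift=7
  byte[11]=0x87 cont=1 payload=0x07=7: acc |= 7<<7 -> acc=1018 shift=14
  byte[12]=0x5F cont=0 payload=0x5F=95: acc |= 95<<14 -> acc=1557498 shift=21 [end]
Varint 6: bytes[10:13] = FA 87 5F -> value 1557498 (3 byte(s))

Answer: 1 1 2 3 3 3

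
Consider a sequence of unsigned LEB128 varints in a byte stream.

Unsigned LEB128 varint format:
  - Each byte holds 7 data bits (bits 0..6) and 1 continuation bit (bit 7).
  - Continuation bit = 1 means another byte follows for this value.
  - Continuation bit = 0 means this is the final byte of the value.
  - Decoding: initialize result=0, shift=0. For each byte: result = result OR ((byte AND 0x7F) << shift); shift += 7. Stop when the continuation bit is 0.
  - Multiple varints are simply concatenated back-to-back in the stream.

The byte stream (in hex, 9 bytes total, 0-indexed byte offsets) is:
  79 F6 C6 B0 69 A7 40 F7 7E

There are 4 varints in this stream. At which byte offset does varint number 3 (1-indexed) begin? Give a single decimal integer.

Answer: 5

Derivation:
  byte[0]=0x79 cont=0 payload=0x79=121: acc |= 121<<0 -> acc=121 shift=7 [end]
Varint 1: bytes[0:1] = 79 -> value 121 (1 byte(s))
  byte[1]=0xF6 cont=1 payload=0x76=118: acc |= 118<<0 -> acc=118 shift=7
  byte[2]=0xC6 cont=1 payload=0x46=70: acc |= 70<<7 -> acc=9078 shift=14
  byte[3]=0xB0 cont=1 payload=0x30=48: acc |= 48<<14 -> acc=795510 shift=21
  byte[4]=0x69 cont=0 payload=0x69=105: acc |= 105<<21 -> acc=220996470 shift=28 [end]
Varint 2: bytes[1:5] = F6 C6 B0 69 -> value 220996470 (4 byte(s))
  byte[5]=0xA7 cont=1 payload=0x27=39: acc |= 39<<0 -> acc=39 shift=7
  byte[6]=0x40 cont=0 payload=0x40=64: acc |= 64<<7 -> acc=8231 shift=14 [end]
Varint 3: bytes[5:7] = A7 40 -> value 8231 (2 byte(s))
  byte[7]=0xF7 cont=1 payload=0x77=119: acc |= 119<<0 -> acc=119 shift=7
  byte[8]=0x7E cont=0 payload=0x7E=126: acc |= 126<<7 -> acc=16247 shift=14 [end]
Varint 4: bytes[7:9] = F7 7E -> value 16247 (2 byte(s))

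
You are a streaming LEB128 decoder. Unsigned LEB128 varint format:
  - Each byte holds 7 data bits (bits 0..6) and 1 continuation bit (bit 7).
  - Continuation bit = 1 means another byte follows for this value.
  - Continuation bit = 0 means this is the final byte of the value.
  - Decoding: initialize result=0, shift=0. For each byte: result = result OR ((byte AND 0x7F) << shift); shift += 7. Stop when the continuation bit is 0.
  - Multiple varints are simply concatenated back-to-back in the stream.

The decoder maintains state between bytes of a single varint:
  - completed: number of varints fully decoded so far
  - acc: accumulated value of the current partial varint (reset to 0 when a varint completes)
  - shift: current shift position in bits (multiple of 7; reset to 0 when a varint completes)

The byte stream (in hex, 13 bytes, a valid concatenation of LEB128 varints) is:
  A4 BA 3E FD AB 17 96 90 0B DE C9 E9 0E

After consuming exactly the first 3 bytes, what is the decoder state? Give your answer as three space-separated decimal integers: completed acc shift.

Answer: 1 0 0

Derivation:
byte[0]=0xA4 cont=1 payload=0x24: acc |= 36<<0 -> completed=0 acc=36 shift=7
byte[1]=0xBA cont=1 payload=0x3A: acc |= 58<<7 -> completed=0 acc=7460 shift=14
byte[2]=0x3E cont=0 payload=0x3E: varint #1 complete (value=1023268); reset -> completed=1 acc=0 shift=0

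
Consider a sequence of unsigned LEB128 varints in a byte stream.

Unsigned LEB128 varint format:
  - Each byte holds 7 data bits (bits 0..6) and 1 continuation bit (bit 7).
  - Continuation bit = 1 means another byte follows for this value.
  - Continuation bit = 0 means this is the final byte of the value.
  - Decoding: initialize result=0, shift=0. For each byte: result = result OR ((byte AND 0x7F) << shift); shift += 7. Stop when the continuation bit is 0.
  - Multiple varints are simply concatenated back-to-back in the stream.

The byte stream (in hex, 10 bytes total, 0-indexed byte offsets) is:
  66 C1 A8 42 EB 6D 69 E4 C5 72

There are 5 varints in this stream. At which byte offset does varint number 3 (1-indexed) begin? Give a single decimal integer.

  byte[0]=0x66 cont=0 payload=0x66=102: acc |= 102<<0 -> acc=102 shift=7 [end]
Varint 1: bytes[0:1] = 66 -> value 102 (1 byte(s))
  byte[1]=0xC1 cont=1 payload=0x41=65: acc |= 65<<0 -> acc=65 shift=7
  byte[2]=0xA8 cont=1 payload=0x28=40: acc |= 40<<7 -> acc=5185 shift=14
  byte[3]=0x42 cont=0 payload=0x42=66: acc |= 66<<14 -> acc=1086529 shift=21 [end]
Varint 2: bytes[1:4] = C1 A8 42 -> value 1086529 (3 byte(s))
  byte[4]=0xEB cont=1 payload=0x6B=107: acc |= 107<<0 -> acc=107 shift=7
  byte[5]=0x6D cont=0 payload=0x6D=109: acc |= 109<<7 -> acc=14059 shift=14 [end]
Varint 3: bytes[4:6] = EB 6D -> value 14059 (2 byte(s))
  byte[6]=0x69 cont=0 payload=0x69=105: acc |= 105<<0 -> acc=105 shift=7 [end]
Varint 4: bytes[6:7] = 69 -> value 105 (1 byte(s))
  byte[7]=0xE4 cont=1 payload=0x64=100: acc |= 100<<0 -> acc=100 shift=7
  byte[8]=0xC5 cont=1 payload=0x45=69: acc |= 69<<7 -> acc=8932 shift=14
  byte[9]=0x72 cont=0 payload=0x72=114: acc |= 114<<14 -> acc=1876708 shift=21 [end]
Varint 5: bytes[7:10] = E4 C5 72 -> value 1876708 (3 byte(s))

Answer: 4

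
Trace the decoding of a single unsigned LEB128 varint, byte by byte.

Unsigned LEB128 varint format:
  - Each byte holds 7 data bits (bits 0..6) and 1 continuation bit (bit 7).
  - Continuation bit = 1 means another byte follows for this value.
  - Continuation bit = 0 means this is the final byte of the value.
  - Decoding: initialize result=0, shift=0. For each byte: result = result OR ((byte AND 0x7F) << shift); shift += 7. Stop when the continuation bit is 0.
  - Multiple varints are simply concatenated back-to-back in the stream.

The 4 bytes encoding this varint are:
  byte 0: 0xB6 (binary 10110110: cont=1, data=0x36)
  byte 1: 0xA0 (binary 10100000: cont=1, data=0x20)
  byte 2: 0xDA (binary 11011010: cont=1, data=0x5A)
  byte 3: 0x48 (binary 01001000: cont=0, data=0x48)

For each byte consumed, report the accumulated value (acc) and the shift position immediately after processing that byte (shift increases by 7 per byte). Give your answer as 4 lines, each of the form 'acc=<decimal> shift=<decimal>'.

Answer: acc=54 shift=7
acc=4150 shift=14
acc=1478710 shift=21
acc=152473654 shift=28

Derivation:
byte 0=0xB6: payload=0x36=54, contrib = 54<<0 = 54; acc -> 54, shift -> 7
byte 1=0xA0: payload=0x20=32, contrib = 32<<7 = 4096; acc -> 4150, shift -> 14
byte 2=0xDA: payload=0x5A=90, contrib = 90<<14 = 1474560; acc -> 1478710, shift -> 21
byte 3=0x48: payload=0x48=72, contrib = 72<<21 = 150994944; acc -> 152473654, shift -> 28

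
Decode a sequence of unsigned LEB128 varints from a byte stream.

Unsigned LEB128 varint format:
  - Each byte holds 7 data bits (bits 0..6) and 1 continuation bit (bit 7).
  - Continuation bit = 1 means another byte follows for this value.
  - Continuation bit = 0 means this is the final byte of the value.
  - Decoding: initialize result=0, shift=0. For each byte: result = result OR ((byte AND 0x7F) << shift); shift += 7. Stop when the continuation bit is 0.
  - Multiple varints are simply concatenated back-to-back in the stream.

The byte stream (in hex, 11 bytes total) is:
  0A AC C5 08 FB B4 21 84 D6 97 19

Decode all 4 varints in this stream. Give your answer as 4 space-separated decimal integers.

Answer: 10 139948 547451 52816644

Derivation:
  byte[0]=0x0A cont=0 payload=0x0A=10: acc |= 10<<0 -> acc=10 shift=7 [end]
Varint 1: bytes[0:1] = 0A -> value 10 (1 byte(s))
  byte[1]=0xAC cont=1 payload=0x2C=44: acc |= 44<<0 -> acc=44 shift=7
  byte[2]=0xC5 cont=1 payload=0x45=69: acc |= 69<<7 -> acc=8876 shift=14
  byte[3]=0x08 cont=0 payload=0x08=8: acc |= 8<<14 -> acc=139948 shift=21 [end]
Varint 2: bytes[1:4] = AC C5 08 -> value 139948 (3 byte(s))
  byte[4]=0xFB cont=1 payload=0x7B=123: acc |= 123<<0 -> acc=123 shift=7
  byte[5]=0xB4 cont=1 payload=0x34=52: acc |= 52<<7 -> acc=6779 shift=14
  byte[6]=0x21 cont=0 payload=0x21=33: acc |= 33<<14 -> acc=547451 shift=21 [end]
Varint 3: bytes[4:7] = FB B4 21 -> value 547451 (3 byte(s))
  byte[7]=0x84 cont=1 payload=0x04=4: acc |= 4<<0 -> acc=4 shift=7
  byte[8]=0xD6 cont=1 payload=0x56=86: acc |= 86<<7 -> acc=11012 shift=14
  byte[9]=0x97 cont=1 payload=0x17=23: acc |= 23<<14 -> acc=387844 shift=21
  byte[10]=0x19 cont=0 payload=0x19=25: acc |= 25<<21 -> acc=52816644 shift=28 [end]
Varint 4: bytes[7:11] = 84 D6 97 19 -> value 52816644 (4 byte(s))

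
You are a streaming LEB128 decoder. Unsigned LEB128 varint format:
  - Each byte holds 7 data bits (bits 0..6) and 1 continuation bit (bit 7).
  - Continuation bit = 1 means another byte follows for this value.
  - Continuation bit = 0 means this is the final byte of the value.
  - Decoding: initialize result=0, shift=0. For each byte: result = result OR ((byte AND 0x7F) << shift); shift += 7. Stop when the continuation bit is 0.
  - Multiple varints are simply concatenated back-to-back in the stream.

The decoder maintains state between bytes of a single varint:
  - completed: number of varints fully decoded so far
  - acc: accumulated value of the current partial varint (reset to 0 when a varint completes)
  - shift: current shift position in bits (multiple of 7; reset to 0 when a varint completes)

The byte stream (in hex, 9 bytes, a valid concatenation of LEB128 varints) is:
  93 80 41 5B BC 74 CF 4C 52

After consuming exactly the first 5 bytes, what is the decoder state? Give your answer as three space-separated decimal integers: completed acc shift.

Answer: 2 60 7

Derivation:
byte[0]=0x93 cont=1 payload=0x13: acc |= 19<<0 -> completed=0 acc=19 shift=7
byte[1]=0x80 cont=1 payload=0x00: acc |= 0<<7 -> completed=0 acc=19 shift=14
byte[2]=0x41 cont=0 payload=0x41: varint #1 complete (value=1064979); reset -> completed=1 acc=0 shift=0
byte[3]=0x5B cont=0 payload=0x5B: varint #2 complete (value=91); reset -> completed=2 acc=0 shift=0
byte[4]=0xBC cont=1 payload=0x3C: acc |= 60<<0 -> completed=2 acc=60 shift=7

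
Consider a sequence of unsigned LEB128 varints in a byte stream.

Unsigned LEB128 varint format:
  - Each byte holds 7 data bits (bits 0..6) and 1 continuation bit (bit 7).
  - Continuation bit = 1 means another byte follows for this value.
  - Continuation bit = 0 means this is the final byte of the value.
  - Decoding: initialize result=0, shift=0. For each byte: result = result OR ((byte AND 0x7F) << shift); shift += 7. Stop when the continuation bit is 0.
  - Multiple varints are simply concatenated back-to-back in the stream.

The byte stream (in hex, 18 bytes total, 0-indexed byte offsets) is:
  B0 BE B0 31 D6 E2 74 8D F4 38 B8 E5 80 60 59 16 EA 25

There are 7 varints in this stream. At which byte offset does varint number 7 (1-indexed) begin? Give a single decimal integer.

  byte[0]=0xB0 cont=1 payload=0x30=48: acc |= 48<<0 -> acc=48 shift=7
  byte[1]=0xBE cont=1 payload=0x3E=62: acc |= 62<<7 -> acc=7984 shift=14
  byte[2]=0xB0 cont=1 payload=0x30=48: acc |= 48<<14 -> acc=794416 shift=21
  byte[3]=0x31 cont=0 payload=0x31=49: acc |= 49<<21 -> acc=103554864 shift=28 [end]
Varint 1: bytes[0:4] = B0 BE B0 31 -> value 103554864 (4 byte(s))
  byte[4]=0xD6 cont=1 payload=0x56=86: acc |= 86<<0 -> acc=86 shift=7
  byte[5]=0xE2 cont=1 payload=0x62=98: acc |= 98<<7 -> acc=12630 shift=14
  byte[6]=0x74 cont=0 payload=0x74=116: acc |= 116<<14 -> acc=1913174 shift=21 [end]
Varint 2: bytes[4:7] = D6 E2 74 -> value 1913174 (3 byte(s))
  byte[7]=0x8D cont=1 payload=0x0D=13: acc |= 13<<0 -> acc=13 shift=7
  byte[8]=0xF4 cont=1 payload=0x74=116: acc |= 116<<7 -> acc=14861 shift=14
  byte[9]=0x38 cont=0 payload=0x38=56: acc |= 56<<14 -> acc=932365 shift=21 [end]
Varint 3: bytes[7:10] = 8D F4 38 -> value 932365 (3 byte(s))
  byte[10]=0xB8 cont=1 payload=0x38=56: acc |= 56<<0 -> acc=56 shift=7
  byte[11]=0xE5 cont=1 payload=0x65=101: acc |= 101<<7 -> acc=12984 shift=14
  byte[12]=0x80 cont=1 payload=0x00=0: acc |= 0<<14 -> acc=12984 shift=21
  byte[13]=0x60 cont=0 payload=0x60=96: acc |= 96<<21 -> acc=201339576 shift=28 [end]
Varint 4: bytes[10:14] = B8 E5 80 60 -> value 201339576 (4 byte(s))
  byte[14]=0x59 cont=0 payload=0x59=89: acc |= 89<<0 -> acc=89 shift=7 [end]
Varint 5: bytes[14:15] = 59 -> value 89 (1 byte(s))
  byte[15]=0x16 cont=0 payload=0x16=22: acc |= 22<<0 -> acc=22 shift=7 [end]
Varint 6: bytes[15:16] = 16 -> value 22 (1 byte(s))
  byte[16]=0xEA cont=1 payload=0x6A=106: acc |= 106<<0 -> acc=106 shift=7
  byte[17]=0x25 cont=0 payload=0x25=37: acc |= 37<<7 -> acc=4842 shift=14 [end]
Varint 7: bytes[16:18] = EA 25 -> value 4842 (2 byte(s))

Answer: 16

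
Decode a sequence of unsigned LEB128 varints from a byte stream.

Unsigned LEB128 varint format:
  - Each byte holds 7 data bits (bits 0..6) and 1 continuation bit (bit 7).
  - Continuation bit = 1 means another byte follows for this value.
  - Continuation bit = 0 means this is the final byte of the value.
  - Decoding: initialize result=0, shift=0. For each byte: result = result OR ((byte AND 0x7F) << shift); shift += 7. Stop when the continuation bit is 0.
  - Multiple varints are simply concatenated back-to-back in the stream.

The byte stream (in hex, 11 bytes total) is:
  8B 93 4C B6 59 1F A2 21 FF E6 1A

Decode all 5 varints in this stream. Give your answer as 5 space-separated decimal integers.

  byte[0]=0x8B cont=1 payload=0x0B=11: acc |= 11<<0 -> acc=11 shift=7
  byte[1]=0x93 cont=1 payload=0x13=19: acc |= 19<<7 -> acc=2443 shift=14
  byte[2]=0x4C cont=0 payload=0x4C=76: acc |= 76<<14 -> acc=1247627 shift=21 [end]
Varint 1: bytes[0:3] = 8B 93 4C -> value 1247627 (3 byte(s))
  byte[3]=0xB6 cont=1 payload=0x36=54: acc |= 54<<0 -> acc=54 shift=7
  byte[4]=0x59 cont=0 payload=0x59=89: acc |= 89<<7 -> acc=11446 shift=14 [end]
Varint 2: bytes[3:5] = B6 59 -> value 11446 (2 byte(s))
  byte[5]=0x1F cont=0 payload=0x1F=31: acc |= 31<<0 -> acc=31 shift=7 [end]
Varint 3: bytes[5:6] = 1F -> value 31 (1 byte(s))
  byte[6]=0xA2 cont=1 payload=0x22=34: acc |= 34<<0 -> acc=34 shift=7
  byte[7]=0x21 cont=0 payload=0x21=33: acc |= 33<<7 -> acc=4258 shift=14 [end]
Varint 4: bytes[6:8] = A2 21 -> value 4258 (2 byte(s))
  byte[8]=0xFF cont=1 payload=0x7F=127: acc |= 127<<0 -> acc=127 shift=7
  byte[9]=0xE6 cont=1 payload=0x66=102: acc |= 102<<7 -> acc=13183 shift=14
  byte[10]=0x1A cont=0 payload=0x1A=26: acc |= 26<<14 -> acc=439167 shift=21 [end]
Varint 5: bytes[8:11] = FF E6 1A -> value 439167 (3 byte(s))

Answer: 1247627 11446 31 4258 439167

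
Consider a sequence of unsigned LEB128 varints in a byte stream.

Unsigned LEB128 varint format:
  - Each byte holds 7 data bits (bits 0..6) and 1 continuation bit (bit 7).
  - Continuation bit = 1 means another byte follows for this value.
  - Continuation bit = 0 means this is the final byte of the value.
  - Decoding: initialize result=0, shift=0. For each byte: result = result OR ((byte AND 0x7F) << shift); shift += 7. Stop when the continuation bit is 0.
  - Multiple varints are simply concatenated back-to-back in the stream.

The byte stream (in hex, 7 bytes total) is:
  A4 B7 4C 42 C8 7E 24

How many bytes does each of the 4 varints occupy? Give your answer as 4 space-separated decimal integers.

Answer: 3 1 2 1

Derivation:
  byte[0]=0xA4 cont=1 payload=0x24=36: acc |= 36<<0 -> acc=36 shift=7
  byte[1]=0xB7 cont=1 payload=0x37=55: acc |= 55<<7 -> acc=7076 shift=14
  byte[2]=0x4C cont=0 payload=0x4C=76: acc |= 76<<14 -> acc=1252260 shift=21 [end]
Varint 1: bytes[0:3] = A4 B7 4C -> value 1252260 (3 byte(s))
  byte[3]=0x42 cont=0 payload=0x42=66: acc |= 66<<0 -> acc=66 shift=7 [end]
Varint 2: bytes[3:4] = 42 -> value 66 (1 byte(s))
  byte[4]=0xC8 cont=1 payload=0x48=72: acc |= 72<<0 -> acc=72 shift=7
  byte[5]=0x7E cont=0 payload=0x7E=126: acc |= 126<<7 -> acc=16200 shift=14 [end]
Varint 3: bytes[4:6] = C8 7E -> value 16200 (2 byte(s))
  byte[6]=0x24 cont=0 payload=0x24=36: acc |= 36<<0 -> acc=36 shift=7 [end]
Varint 4: bytes[6:7] = 24 -> value 36 (1 byte(s))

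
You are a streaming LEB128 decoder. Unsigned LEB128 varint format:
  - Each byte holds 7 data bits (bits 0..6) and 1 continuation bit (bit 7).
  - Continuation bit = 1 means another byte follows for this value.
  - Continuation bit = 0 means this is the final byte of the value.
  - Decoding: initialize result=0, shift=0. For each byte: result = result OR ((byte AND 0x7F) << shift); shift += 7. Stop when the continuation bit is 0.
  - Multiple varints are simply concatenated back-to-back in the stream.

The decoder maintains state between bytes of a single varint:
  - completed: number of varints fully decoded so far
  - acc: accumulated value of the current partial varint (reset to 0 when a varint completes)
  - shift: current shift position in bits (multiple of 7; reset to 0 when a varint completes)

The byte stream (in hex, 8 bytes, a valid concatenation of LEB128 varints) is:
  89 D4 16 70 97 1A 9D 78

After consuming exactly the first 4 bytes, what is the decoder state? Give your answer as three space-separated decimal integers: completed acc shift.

Answer: 2 0 0

Derivation:
byte[0]=0x89 cont=1 payload=0x09: acc |= 9<<0 -> completed=0 acc=9 shift=7
byte[1]=0xD4 cont=1 payload=0x54: acc |= 84<<7 -> completed=0 acc=10761 shift=14
byte[2]=0x16 cont=0 payload=0x16: varint #1 complete (value=371209); reset -> completed=1 acc=0 shift=0
byte[3]=0x70 cont=0 payload=0x70: varint #2 complete (value=112); reset -> completed=2 acc=0 shift=0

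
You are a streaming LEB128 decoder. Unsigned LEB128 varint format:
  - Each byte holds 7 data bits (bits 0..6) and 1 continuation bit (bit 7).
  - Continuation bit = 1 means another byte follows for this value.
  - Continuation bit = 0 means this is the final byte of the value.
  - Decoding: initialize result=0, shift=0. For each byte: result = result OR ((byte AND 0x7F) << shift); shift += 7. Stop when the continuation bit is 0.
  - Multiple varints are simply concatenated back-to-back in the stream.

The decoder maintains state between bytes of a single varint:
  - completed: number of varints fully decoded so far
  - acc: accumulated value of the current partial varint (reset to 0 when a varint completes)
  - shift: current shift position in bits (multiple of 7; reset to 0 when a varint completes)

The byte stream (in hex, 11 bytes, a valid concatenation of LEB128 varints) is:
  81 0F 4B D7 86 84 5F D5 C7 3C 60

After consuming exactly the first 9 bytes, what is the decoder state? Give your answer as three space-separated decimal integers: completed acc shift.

Answer: 3 9173 14

Derivation:
byte[0]=0x81 cont=1 payload=0x01: acc |= 1<<0 -> completed=0 acc=1 shift=7
byte[1]=0x0F cont=0 payload=0x0F: varint #1 complete (value=1921); reset -> completed=1 acc=0 shift=0
byte[2]=0x4B cont=0 payload=0x4B: varint #2 complete (value=75); reset -> completed=2 acc=0 shift=0
byte[3]=0xD7 cont=1 payload=0x57: acc |= 87<<0 -> completed=2 acc=87 shift=7
byte[4]=0x86 cont=1 payload=0x06: acc |= 6<<7 -> completed=2 acc=855 shift=14
byte[5]=0x84 cont=1 payload=0x04: acc |= 4<<14 -> completed=2 acc=66391 shift=21
byte[6]=0x5F cont=0 payload=0x5F: varint #3 complete (value=199295831); reset -> completed=3 acc=0 shift=0
byte[7]=0xD5 cont=1 payload=0x55: acc |= 85<<0 -> completed=3 acc=85 shift=7
byte[8]=0xC7 cont=1 payload=0x47: acc |= 71<<7 -> completed=3 acc=9173 shift=14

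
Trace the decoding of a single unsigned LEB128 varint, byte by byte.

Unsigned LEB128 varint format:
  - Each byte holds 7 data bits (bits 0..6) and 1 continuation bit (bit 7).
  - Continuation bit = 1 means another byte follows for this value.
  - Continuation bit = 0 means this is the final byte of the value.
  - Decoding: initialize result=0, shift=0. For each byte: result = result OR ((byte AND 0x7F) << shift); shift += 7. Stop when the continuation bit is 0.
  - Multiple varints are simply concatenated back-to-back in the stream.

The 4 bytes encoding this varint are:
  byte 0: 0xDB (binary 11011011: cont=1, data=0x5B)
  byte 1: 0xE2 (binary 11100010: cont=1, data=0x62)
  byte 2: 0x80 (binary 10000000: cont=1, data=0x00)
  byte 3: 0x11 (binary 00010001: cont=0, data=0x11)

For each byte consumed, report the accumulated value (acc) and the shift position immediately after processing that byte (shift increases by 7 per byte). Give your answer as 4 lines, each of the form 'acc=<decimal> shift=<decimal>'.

byte 0=0xDB: payload=0x5B=91, contrib = 91<<0 = 91; acc -> 91, shift -> 7
byte 1=0xE2: payload=0x62=98, contrib = 98<<7 = 12544; acc -> 12635, shift -> 14
byte 2=0x80: payload=0x00=0, contrib = 0<<14 = 0; acc -> 12635, shift -> 21
byte 3=0x11: payload=0x11=17, contrib = 17<<21 = 35651584; acc -> 35664219, shift -> 28

Answer: acc=91 shift=7
acc=12635 shift=14
acc=12635 shift=21
acc=35664219 shift=28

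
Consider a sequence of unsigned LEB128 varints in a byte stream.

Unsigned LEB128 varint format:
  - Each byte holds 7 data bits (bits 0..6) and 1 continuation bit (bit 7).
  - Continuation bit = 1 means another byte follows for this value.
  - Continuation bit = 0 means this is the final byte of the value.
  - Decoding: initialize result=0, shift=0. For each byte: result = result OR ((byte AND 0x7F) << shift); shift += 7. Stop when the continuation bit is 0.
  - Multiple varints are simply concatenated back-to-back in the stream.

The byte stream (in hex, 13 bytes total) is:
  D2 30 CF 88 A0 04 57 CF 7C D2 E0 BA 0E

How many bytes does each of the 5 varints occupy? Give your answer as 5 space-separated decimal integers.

Answer: 2 4 1 2 4

Derivation:
  byte[0]=0xD2 cont=1 payload=0x52=82: acc |= 82<<0 -> acc=82 shift=7
  byte[1]=0x30 cont=0 payload=0x30=48: acc |= 48<<7 -> acc=6226 shift=14 [end]
Varint 1: bytes[0:2] = D2 30 -> value 6226 (2 byte(s))
  byte[2]=0xCF cont=1 payload=0x4F=79: acc |= 79<<0 -> acc=79 shift=7
  byte[3]=0x88 cont=1 payload=0x08=8: acc |= 8<<7 -> acc=1103 shift=14
  byte[4]=0xA0 cont=1 payload=0x20=32: acc |= 32<<14 -> acc=525391 shift=21
  byte[5]=0x04 cont=0 payload=0x04=4: acc |= 4<<21 -> acc=8913999 shift=28 [end]
Varint 2: bytes[2:6] = CF 88 A0 04 -> value 8913999 (4 byte(s))
  byte[6]=0x57 cont=0 payload=0x57=87: acc |= 87<<0 -> acc=87 shift=7 [end]
Varint 3: bytes[6:7] = 57 -> value 87 (1 byte(s))
  byte[7]=0xCF cont=1 payload=0x4F=79: acc |= 79<<0 -> acc=79 shift=7
  byte[8]=0x7C cont=0 payload=0x7C=124: acc |= 124<<7 -> acc=15951 shift=14 [end]
Varint 4: bytes[7:9] = CF 7C -> value 15951 (2 byte(s))
  byte[9]=0xD2 cont=1 payload=0x52=82: acc |= 82<<0 -> acc=82 shift=7
  byte[10]=0xE0 cont=1 payload=0x60=96: acc |= 96<<7 -> acc=12370 shift=14
  byte[11]=0xBA cont=1 payload=0x3A=58: acc |= 58<<14 -> acc=962642 shift=21
  byte[12]=0x0E cont=0 payload=0x0E=14: acc |= 14<<21 -> acc=30322770 shift=28 [end]
Varint 5: bytes[9:13] = D2 E0 BA 0E -> value 30322770 (4 byte(s))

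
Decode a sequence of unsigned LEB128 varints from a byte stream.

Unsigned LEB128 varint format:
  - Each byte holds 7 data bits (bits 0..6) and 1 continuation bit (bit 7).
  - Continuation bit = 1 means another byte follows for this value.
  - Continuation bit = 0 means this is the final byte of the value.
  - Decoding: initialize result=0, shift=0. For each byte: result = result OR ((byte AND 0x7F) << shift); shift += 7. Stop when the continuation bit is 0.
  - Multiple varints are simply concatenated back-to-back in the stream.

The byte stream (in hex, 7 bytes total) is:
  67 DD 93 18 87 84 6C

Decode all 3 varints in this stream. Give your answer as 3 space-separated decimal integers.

Answer: 103 395741 1769991

Derivation:
  byte[0]=0x67 cont=0 payload=0x67=103: acc |= 103<<0 -> acc=103 shift=7 [end]
Varint 1: bytes[0:1] = 67 -> value 103 (1 byte(s))
  byte[1]=0xDD cont=1 payload=0x5D=93: acc |= 93<<0 -> acc=93 shift=7
  byte[2]=0x93 cont=1 payload=0x13=19: acc |= 19<<7 -> acc=2525 shift=14
  byte[3]=0x18 cont=0 payload=0x18=24: acc |= 24<<14 -> acc=395741 shift=21 [end]
Varint 2: bytes[1:4] = DD 93 18 -> value 395741 (3 byte(s))
  byte[4]=0x87 cont=1 payload=0x07=7: acc |= 7<<0 -> acc=7 shift=7
  byte[5]=0x84 cont=1 payload=0x04=4: acc |= 4<<7 -> acc=519 shift=14
  byte[6]=0x6C cont=0 payload=0x6C=108: acc |= 108<<14 -> acc=1769991 shift=21 [end]
Varint 3: bytes[4:7] = 87 84 6C -> value 1769991 (3 byte(s))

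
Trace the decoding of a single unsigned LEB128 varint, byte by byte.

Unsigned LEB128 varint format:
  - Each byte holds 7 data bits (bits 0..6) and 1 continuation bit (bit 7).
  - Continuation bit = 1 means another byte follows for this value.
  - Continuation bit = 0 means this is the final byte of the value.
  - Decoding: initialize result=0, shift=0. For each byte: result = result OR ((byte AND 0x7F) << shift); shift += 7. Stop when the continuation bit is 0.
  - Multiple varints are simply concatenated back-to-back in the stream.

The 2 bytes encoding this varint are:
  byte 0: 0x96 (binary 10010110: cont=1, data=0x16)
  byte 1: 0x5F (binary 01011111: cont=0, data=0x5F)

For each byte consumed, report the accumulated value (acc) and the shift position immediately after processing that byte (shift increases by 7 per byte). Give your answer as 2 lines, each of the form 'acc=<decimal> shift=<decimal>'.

byte 0=0x96: payload=0x16=22, contrib = 22<<0 = 22; acc -> 22, shift -> 7
byte 1=0x5F: payload=0x5F=95, contrib = 95<<7 = 12160; acc -> 12182, shift -> 14

Answer: acc=22 shift=7
acc=12182 shift=14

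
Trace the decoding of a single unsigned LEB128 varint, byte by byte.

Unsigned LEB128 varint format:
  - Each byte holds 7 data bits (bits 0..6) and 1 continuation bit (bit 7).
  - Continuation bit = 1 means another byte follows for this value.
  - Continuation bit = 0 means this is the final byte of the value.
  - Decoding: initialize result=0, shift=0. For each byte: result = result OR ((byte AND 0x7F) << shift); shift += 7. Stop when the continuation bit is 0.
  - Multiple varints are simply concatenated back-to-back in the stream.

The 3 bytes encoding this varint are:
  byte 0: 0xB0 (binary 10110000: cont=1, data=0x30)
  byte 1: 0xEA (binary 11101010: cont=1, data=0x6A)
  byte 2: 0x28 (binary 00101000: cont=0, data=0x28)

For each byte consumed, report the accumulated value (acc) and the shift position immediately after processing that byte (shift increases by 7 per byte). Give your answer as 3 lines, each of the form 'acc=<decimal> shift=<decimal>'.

byte 0=0xB0: payload=0x30=48, contrib = 48<<0 = 48; acc -> 48, shift -> 7
byte 1=0xEA: payload=0x6A=106, contrib = 106<<7 = 13568; acc -> 13616, shift -> 14
byte 2=0x28: payload=0x28=40, contrib = 40<<14 = 655360; acc -> 668976, shift -> 21

Answer: acc=48 shift=7
acc=13616 shift=14
acc=668976 shift=21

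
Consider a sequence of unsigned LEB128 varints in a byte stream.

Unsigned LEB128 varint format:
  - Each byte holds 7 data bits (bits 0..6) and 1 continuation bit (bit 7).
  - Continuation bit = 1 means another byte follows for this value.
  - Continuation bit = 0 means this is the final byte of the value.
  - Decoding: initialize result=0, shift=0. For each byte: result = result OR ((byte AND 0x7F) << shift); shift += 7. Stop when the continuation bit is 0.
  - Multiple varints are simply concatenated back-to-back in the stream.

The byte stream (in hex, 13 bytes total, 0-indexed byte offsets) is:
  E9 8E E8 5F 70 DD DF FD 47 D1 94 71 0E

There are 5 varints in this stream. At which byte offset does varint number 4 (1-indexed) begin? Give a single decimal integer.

Answer: 9

Derivation:
  byte[0]=0xE9 cont=1 payload=0x69=105: acc |= 105<<0 -> acc=105 shift=7
  byte[1]=0x8E cont=1 payload=0x0E=14: acc |= 14<<7 -> acc=1897 shift=14
  byte[2]=0xE8 cont=1 payload=0x68=104: acc |= 104<<14 -> acc=1705833 shift=21
  byte[3]=0x5F cont=0 payload=0x5F=95: acc |= 95<<21 -> acc=200935273 shift=28 [end]
Varint 1: bytes[0:4] = E9 8E E8 5F -> value 200935273 (4 byte(s))
  byte[4]=0x70 cont=0 payload=0x70=112: acc |= 112<<0 -> acc=112 shift=7 [end]
Varint 2: bytes[4:5] = 70 -> value 112 (1 byte(s))
  byte[5]=0xDD cont=1 payload=0x5D=93: acc |= 93<<0 -> acc=93 shift=7
  byte[6]=0xDF cont=1 payload=0x5F=95: acc |= 95<<7 -> acc=12253 shift=14
  byte[7]=0xFD cont=1 payload=0x7D=125: acc |= 125<<14 -> acc=2060253 shift=21
  byte[8]=0x47 cont=0 payload=0x47=71: acc |= 71<<21 -> acc=150958045 shift=28 [end]
Varint 3: bytes[5:9] = DD DF FD 47 -> value 150958045 (4 byte(s))
  byte[9]=0xD1 cont=1 payload=0x51=81: acc |= 81<<0 -> acc=81 shift=7
  byte[10]=0x94 cont=1 payload=0x14=20: acc |= 20<<7 -> acc=2641 shift=14
  byte[11]=0x71 cont=0 payload=0x71=113: acc |= 113<<14 -> acc=1854033 shift=21 [end]
Varint 4: bytes[9:12] = D1 94 71 -> value 1854033 (3 byte(s))
  byte[12]=0x0E cont=0 payload=0x0E=14: acc |= 14<<0 -> acc=14 shift=7 [end]
Varint 5: bytes[12:13] = 0E -> value 14 (1 byte(s))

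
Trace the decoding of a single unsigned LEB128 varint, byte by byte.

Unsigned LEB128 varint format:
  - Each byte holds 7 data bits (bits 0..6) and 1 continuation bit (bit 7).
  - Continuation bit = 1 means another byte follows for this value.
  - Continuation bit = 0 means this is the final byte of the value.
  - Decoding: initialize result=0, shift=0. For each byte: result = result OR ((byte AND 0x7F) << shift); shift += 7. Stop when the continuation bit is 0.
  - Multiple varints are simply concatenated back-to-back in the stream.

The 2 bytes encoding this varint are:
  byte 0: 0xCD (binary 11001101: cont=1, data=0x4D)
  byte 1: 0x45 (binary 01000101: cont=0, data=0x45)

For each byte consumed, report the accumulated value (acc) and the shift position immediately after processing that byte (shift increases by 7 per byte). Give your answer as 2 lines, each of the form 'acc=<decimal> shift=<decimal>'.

byte 0=0xCD: payload=0x4D=77, contrib = 77<<0 = 77; acc -> 77, shift -> 7
byte 1=0x45: payload=0x45=69, contrib = 69<<7 = 8832; acc -> 8909, shift -> 14

Answer: acc=77 shift=7
acc=8909 shift=14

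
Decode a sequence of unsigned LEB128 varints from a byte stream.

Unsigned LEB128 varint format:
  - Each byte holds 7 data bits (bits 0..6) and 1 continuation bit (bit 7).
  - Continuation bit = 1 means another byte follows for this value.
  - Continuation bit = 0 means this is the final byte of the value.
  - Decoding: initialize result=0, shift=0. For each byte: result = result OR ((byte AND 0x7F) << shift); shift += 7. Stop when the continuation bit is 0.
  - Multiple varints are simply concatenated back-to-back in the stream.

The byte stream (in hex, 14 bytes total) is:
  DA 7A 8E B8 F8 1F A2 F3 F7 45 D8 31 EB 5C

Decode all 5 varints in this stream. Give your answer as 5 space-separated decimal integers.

  byte[0]=0xDA cont=1 payload=0x5A=90: acc |= 90<<0 -> acc=90 shift=7
  byte[1]=0x7A cont=0 payload=0x7A=122: acc |= 122<<7 -> acc=15706 shift=14 [end]
Varint 1: bytes[0:2] = DA 7A -> value 15706 (2 byte(s))
  byte[2]=0x8E cont=1 payload=0x0E=14: acc |= 14<<0 -> acc=14 shift=7
  byte[3]=0xB8 cont=1 payload=0x38=56: acc |= 56<<7 -> acc=7182 shift=14
  byte[4]=0xF8 cont=1 payload=0x78=120: acc |= 120<<14 -> acc=1973262 shift=21
  byte[5]=0x1F cont=0 payload=0x1F=31: acc |= 31<<21 -> acc=66984974 shift=28 [end]
Varint 2: bytes[2:6] = 8E B8 F8 1F -> value 66984974 (4 byte(s))
  byte[6]=0xA2 cont=1 payload=0x22=34: acc |= 34<<0 -> acc=34 shift=7
  byte[7]=0xF3 cont=1 payload=0x73=115: acc |= 115<<7 -> acc=14754 shift=14
  byte[8]=0xF7 cont=1 payload=0x77=119: acc |= 119<<14 -> acc=1964450 shift=21
  byte[9]=0x45 cont=0 payload=0x45=69: acc |= 69<<21 -> acc=146667938 shift=28 [end]
Varint 3: bytes[6:10] = A2 F3 F7 45 -> value 146667938 (4 byte(s))
  byte[10]=0xD8 cont=1 payload=0x58=88: acc |= 88<<0 -> acc=88 shift=7
  byte[11]=0x31 cont=0 payload=0x31=49: acc |= 49<<7 -> acc=6360 shift=14 [end]
Varint 4: bytes[10:12] = D8 31 -> value 6360 (2 byte(s))
  byte[12]=0xEB cont=1 payload=0x6B=107: acc |= 107<<0 -> acc=107 shift=7
  byte[13]=0x5C cont=0 payload=0x5C=92: acc |= 92<<7 -> acc=11883 shift=14 [end]
Varint 5: bytes[12:14] = EB 5C -> value 11883 (2 byte(s))

Answer: 15706 66984974 146667938 6360 11883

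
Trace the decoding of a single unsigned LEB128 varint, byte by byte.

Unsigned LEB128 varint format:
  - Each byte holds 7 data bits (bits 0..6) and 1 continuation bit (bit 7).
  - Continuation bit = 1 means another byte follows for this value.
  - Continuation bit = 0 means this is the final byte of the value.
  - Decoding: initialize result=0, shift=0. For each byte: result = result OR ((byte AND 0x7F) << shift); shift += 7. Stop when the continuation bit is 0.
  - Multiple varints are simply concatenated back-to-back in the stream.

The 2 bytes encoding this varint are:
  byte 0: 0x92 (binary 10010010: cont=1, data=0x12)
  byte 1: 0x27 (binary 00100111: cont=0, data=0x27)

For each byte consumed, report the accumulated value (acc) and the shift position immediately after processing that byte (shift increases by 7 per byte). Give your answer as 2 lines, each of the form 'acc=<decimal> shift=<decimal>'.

byte 0=0x92: payload=0x12=18, contrib = 18<<0 = 18; acc -> 18, shift -> 7
byte 1=0x27: payload=0x27=39, contrib = 39<<7 = 4992; acc -> 5010, shift -> 14

Answer: acc=18 shift=7
acc=5010 shift=14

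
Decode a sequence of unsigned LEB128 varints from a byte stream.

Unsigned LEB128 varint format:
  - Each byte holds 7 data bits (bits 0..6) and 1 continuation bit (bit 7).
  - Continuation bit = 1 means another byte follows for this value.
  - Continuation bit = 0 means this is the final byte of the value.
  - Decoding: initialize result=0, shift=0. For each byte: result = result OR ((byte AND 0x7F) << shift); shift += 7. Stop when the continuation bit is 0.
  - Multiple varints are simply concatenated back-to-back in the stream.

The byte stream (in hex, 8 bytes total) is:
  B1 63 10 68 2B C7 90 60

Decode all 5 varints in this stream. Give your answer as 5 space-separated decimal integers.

  byte[0]=0xB1 cont=1 payload=0x31=49: acc |= 49<<0 -> acc=49 shift=7
  byte[1]=0x63 cont=0 payload=0x63=99: acc |= 99<<7 -> acc=12721 shift=14 [end]
Varint 1: bytes[0:2] = B1 63 -> value 12721 (2 byte(s))
  byte[2]=0x10 cont=0 payload=0x10=16: acc |= 16<<0 -> acc=16 shift=7 [end]
Varint 2: bytes[2:3] = 10 -> value 16 (1 byte(s))
  byte[3]=0x68 cont=0 payload=0x68=104: acc |= 104<<0 -> acc=104 shift=7 [end]
Varint 3: bytes[3:4] = 68 -> value 104 (1 byte(s))
  byte[4]=0x2B cont=0 payload=0x2B=43: acc |= 43<<0 -> acc=43 shift=7 [end]
Varint 4: bytes[4:5] = 2B -> value 43 (1 byte(s))
  byte[5]=0xC7 cont=1 payload=0x47=71: acc |= 71<<0 -> acc=71 shift=7
  byte[6]=0x90 cont=1 payload=0x10=16: acc |= 16<<7 -> acc=2119 shift=14
  byte[7]=0x60 cont=0 payload=0x60=96: acc |= 96<<14 -> acc=1574983 shift=21 [end]
Varint 5: bytes[5:8] = C7 90 60 -> value 1574983 (3 byte(s))

Answer: 12721 16 104 43 1574983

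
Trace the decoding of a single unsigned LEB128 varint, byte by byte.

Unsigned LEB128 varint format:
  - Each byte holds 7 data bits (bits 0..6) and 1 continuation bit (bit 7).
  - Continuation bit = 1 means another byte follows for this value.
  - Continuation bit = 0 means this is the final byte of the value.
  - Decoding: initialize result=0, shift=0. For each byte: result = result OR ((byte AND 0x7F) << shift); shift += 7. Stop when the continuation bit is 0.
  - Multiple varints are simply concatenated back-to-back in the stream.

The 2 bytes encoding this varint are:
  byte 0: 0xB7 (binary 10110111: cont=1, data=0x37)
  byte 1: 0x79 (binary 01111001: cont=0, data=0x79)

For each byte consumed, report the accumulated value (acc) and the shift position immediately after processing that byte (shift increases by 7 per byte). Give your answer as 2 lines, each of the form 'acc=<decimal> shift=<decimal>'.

byte 0=0xB7: payload=0x37=55, contrib = 55<<0 = 55; acc -> 55, shift -> 7
byte 1=0x79: payload=0x79=121, contrib = 121<<7 = 15488; acc -> 15543, shift -> 14

Answer: acc=55 shift=7
acc=15543 shift=14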